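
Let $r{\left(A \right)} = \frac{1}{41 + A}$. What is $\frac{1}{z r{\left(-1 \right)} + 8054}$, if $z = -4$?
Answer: $\frac{10}{80539} \approx 0.00012416$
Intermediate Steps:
$\frac{1}{z r{\left(-1 \right)} + 8054} = \frac{1}{- \frac{4}{41 - 1} + 8054} = \frac{1}{- \frac{4}{40} + 8054} = \frac{1}{\left(-4\right) \frac{1}{40} + 8054} = \frac{1}{- \frac{1}{10} + 8054} = \frac{1}{\frac{80539}{10}} = \frac{10}{80539}$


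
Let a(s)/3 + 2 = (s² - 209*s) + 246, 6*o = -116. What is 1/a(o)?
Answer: 3/41926 ≈ 7.1555e-5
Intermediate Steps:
o = -58/3 (o = (⅙)*(-116) = -58/3 ≈ -19.333)
a(s) = 732 - 627*s + 3*s² (a(s) = -6 + 3*((s² - 209*s) + 246) = -6 + 3*(246 + s² - 209*s) = -6 + (738 - 627*s + 3*s²) = 732 - 627*s + 3*s²)
1/a(o) = 1/(732 - 627*(-58/3) + 3*(-58/3)²) = 1/(732 + 12122 + 3*(3364/9)) = 1/(732 + 12122 + 3364/3) = 1/(41926/3) = 3/41926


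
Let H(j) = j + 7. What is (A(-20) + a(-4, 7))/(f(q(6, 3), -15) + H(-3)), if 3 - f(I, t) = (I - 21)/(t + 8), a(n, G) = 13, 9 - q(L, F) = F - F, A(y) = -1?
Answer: 84/37 ≈ 2.2703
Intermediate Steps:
q(L, F) = 9 (q(L, F) = 9 - (F - F) = 9 - 1*0 = 9 + 0 = 9)
f(I, t) = 3 - (-21 + I)/(8 + t) (f(I, t) = 3 - (I - 21)/(t + 8) = 3 - (-21 + I)/(8 + t))
H(j) = 7 + j
(A(-20) + a(-4, 7))/(f(q(6, 3), -15) + H(-3)) = (-1 + 13)/((45 - 1*9 + 3*(-15))/(8 - 15) + (7 - 3)) = 12/((45 - 9 - 45)/(-7) + 4) = 12/(-⅐*(-9) + 4) = 12/(9/7 + 4) = 12/(37/7) = 12*(7/37) = 84/37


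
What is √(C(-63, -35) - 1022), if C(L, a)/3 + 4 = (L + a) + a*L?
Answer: √5287 ≈ 72.712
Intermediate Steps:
C(L, a) = -12 + 3*L + 3*a + 3*L*a (C(L, a) = -12 + 3*((L + a) + a*L) = -12 + 3*((L + a) + L*a) = -12 + 3*(L + a + L*a) = -12 + (3*L + 3*a + 3*L*a) = -12 + 3*L + 3*a + 3*L*a)
√(C(-63, -35) - 1022) = √((-12 + 3*(-63) + 3*(-35) + 3*(-63)*(-35)) - 1022) = √((-12 - 189 - 105 + 6615) - 1022) = √(6309 - 1022) = √5287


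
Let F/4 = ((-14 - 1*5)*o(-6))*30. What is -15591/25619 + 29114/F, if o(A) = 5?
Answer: -461804483/146028300 ≈ -3.1624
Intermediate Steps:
F = -11400 (F = 4*(((-14 - 1*5)*5)*30) = 4*(((-14 - 5)*5)*30) = 4*(-19*5*30) = 4*(-95*30) = 4*(-2850) = -11400)
-15591/25619 + 29114/F = -15591/25619 + 29114/(-11400) = -15591*1/25619 + 29114*(-1/11400) = -15591/25619 - 14557/5700 = -461804483/146028300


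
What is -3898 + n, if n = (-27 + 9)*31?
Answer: -4456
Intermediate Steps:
n = -558 (n = -18*31 = -558)
-3898 + n = -3898 - 558 = -4456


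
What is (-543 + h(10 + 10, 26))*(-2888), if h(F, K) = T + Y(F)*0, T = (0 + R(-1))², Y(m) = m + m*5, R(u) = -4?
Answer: 1521976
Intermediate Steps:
Y(m) = 6*m (Y(m) = m + 5*m = 6*m)
T = 16 (T = (0 - 4)² = (-4)² = 16)
h(F, K) = 16 (h(F, K) = 16 + (6*F)*0 = 16 + 0 = 16)
(-543 + h(10 + 10, 26))*(-2888) = (-543 + 16)*(-2888) = -527*(-2888) = 1521976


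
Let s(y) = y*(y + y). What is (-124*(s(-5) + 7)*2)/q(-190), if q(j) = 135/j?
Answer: 179056/9 ≈ 19895.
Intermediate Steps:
s(y) = 2*y**2 (s(y) = y*(2*y) = 2*y**2)
(-124*(s(-5) + 7)*2)/q(-190) = (-124*(2*(-5)**2 + 7)*2)/((135/(-190))) = (-124*(2*25 + 7)*2)/((135*(-1/190))) = (-124*(50 + 7)*2)/(-27/38) = -7068*2*(-38/27) = -124*114*(-38/27) = -14136*(-38/27) = 179056/9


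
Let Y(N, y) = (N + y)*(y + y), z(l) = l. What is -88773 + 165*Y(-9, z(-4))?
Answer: -71613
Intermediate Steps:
Y(N, y) = 2*y*(N + y) (Y(N, y) = (N + y)*(2*y) = 2*y*(N + y))
-88773 + 165*Y(-9, z(-4)) = -88773 + 165*(2*(-4)*(-9 - 4)) = -88773 + 165*(2*(-4)*(-13)) = -88773 + 165*104 = -88773 + 17160 = -71613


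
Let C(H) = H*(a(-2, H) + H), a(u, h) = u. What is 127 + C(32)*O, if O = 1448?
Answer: 1390207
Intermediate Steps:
C(H) = H*(-2 + H)
127 + C(32)*O = 127 + (32*(-2 + 32))*1448 = 127 + (32*30)*1448 = 127 + 960*1448 = 127 + 1390080 = 1390207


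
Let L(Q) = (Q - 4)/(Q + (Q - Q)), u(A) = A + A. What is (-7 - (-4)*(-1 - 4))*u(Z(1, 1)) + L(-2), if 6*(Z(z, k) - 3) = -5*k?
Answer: -114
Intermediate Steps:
Z(z, k) = 3 - 5*k/6 (Z(z, k) = 3 + (-5*k)/6 = 3 - 5*k/6)
u(A) = 2*A
L(Q) = (-4 + Q)/Q (L(Q) = (-4 + Q)/(Q + 0) = (-4 + Q)/Q)
(-7 - (-4)*(-1 - 4))*u(Z(1, 1)) + L(-2) = (-7 - (-4)*(-1 - 4))*(2*(3 - 5/6*1)) + (-4 - 2)/(-2) = (-7 - (-4)*(-5))*(2*(3 - 5/6)) - 1/2*(-6) = (-7 - 1*20)*(2*(13/6)) + 3 = (-7 - 20)*(13/3) + 3 = -27*13/3 + 3 = -117 + 3 = -114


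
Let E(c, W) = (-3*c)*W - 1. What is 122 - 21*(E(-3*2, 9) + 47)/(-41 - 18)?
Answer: 11566/59 ≈ 196.03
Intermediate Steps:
E(c, W) = -1 - 3*W*c (E(c, W) = -3*W*c - 1 = -1 - 3*W*c)
122 - 21*(E(-3*2, 9) + 47)/(-41 - 18) = 122 - 21*((-1 - 3*9*(-3*2)) + 47)/(-41 - 18) = 122 - 21*((-1 - 3*9*(-6)) + 47)/(-59) = 122 - 21*((-1 + 162) + 47)*(-1)/59 = 122 - 21*(161 + 47)*(-1)/59 = 122 - 4368*(-1)/59 = 122 - 21*(-208/59) = 122 + 4368/59 = 11566/59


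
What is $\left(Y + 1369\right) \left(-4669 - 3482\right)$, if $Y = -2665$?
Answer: $10563696$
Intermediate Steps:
$\left(Y + 1369\right) \left(-4669 - 3482\right) = \left(-2665 + 1369\right) \left(-4669 - 3482\right) = \left(-1296\right) \left(-8151\right) = 10563696$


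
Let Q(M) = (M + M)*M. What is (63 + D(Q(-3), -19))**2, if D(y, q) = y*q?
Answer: 77841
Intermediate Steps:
Q(M) = 2*M**2 (Q(M) = (2*M)*M = 2*M**2)
D(y, q) = q*y
(63 + D(Q(-3), -19))**2 = (63 - 38*(-3)**2)**2 = (63 - 38*9)**2 = (63 - 19*18)**2 = (63 - 342)**2 = (-279)**2 = 77841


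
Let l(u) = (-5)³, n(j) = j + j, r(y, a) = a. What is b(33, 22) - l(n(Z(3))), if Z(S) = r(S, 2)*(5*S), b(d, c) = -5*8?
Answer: 85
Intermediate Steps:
b(d, c) = -40
Z(S) = 10*S (Z(S) = 2*(5*S) = 10*S)
n(j) = 2*j
l(u) = -125
b(33, 22) - l(n(Z(3))) = -40 - 1*(-125) = -40 + 125 = 85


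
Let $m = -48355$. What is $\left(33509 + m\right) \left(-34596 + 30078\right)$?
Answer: $67074228$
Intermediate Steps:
$\left(33509 + m\right) \left(-34596 + 30078\right) = \left(33509 - 48355\right) \left(-34596 + 30078\right) = \left(-14846\right) \left(-4518\right) = 67074228$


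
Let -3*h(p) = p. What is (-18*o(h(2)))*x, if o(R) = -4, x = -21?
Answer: -1512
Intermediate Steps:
h(p) = -p/3
(-18*o(h(2)))*x = -18*(-4)*(-21) = 72*(-21) = -1512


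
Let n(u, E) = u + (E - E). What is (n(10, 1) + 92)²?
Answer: 10404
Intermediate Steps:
n(u, E) = u (n(u, E) = u + 0 = u)
(n(10, 1) + 92)² = (10 + 92)² = 102² = 10404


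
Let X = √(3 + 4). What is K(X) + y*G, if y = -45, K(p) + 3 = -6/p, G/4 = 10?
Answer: -1803 - 6*√7/7 ≈ -1805.3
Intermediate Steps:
G = 40 (G = 4*10 = 40)
X = √7 ≈ 2.6458
K(p) = -3 - 6/p
K(X) + y*G = (-3 - 6*√7/7) - 45*40 = (-3 - 6*√7/7) - 1800 = -1803 - 6*√7/7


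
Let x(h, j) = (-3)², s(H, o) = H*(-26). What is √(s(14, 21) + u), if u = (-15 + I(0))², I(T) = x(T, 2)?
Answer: 2*I*√82 ≈ 18.111*I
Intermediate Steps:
s(H, o) = -26*H
x(h, j) = 9
I(T) = 9
u = 36 (u = (-15 + 9)² = (-6)² = 36)
√(s(14, 21) + u) = √(-26*14 + 36) = √(-364 + 36) = √(-328) = 2*I*√82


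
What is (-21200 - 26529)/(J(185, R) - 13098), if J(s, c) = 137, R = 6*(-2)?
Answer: 47729/12961 ≈ 3.6825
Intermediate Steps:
R = -12
(-21200 - 26529)/(J(185, R) - 13098) = (-21200 - 26529)/(137 - 13098) = -47729/(-12961) = -47729*(-1/12961) = 47729/12961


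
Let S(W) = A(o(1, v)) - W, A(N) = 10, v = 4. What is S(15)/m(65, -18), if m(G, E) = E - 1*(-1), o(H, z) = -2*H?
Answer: 5/17 ≈ 0.29412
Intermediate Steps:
m(G, E) = 1 + E (m(G, E) = E + 1 = 1 + E)
S(W) = 10 - W
S(15)/m(65, -18) = (10 - 1*15)/(1 - 18) = (10 - 15)/(-17) = -5*(-1/17) = 5/17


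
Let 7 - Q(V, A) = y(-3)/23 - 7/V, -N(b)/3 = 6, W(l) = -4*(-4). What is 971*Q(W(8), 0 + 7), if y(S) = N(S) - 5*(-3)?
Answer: 2704235/368 ≈ 7348.5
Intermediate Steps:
W(l) = 16
N(b) = -18 (N(b) = -3*6 = -18)
y(S) = -3 (y(S) = -18 - 5*(-3) = -18 + 15 = -3)
Q(V, A) = 164/23 + 7/V (Q(V, A) = 7 - (-3/23 - 7/V) = 7 + (3/23 + 7/V) = 164/23 + 7/V)
971*Q(W(8), 0 + 7) = 971*(164/23 + 7/16) = 971*(2785/368) = 2704235/368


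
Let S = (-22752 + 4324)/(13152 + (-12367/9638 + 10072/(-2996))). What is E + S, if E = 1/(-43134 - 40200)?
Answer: -652114667043193/465243632002614 ≈ -1.4017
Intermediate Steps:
E = -1/83334 (E = 1/(-83334) = -1/83334 ≈ -1.2000e-5)
S = -7825246408/5582878921 (S = -18428/(13152 + (-12367*1/9638 + 10072*(-1/2996))) = -18428/(13152 + (-12367/9638 - 2518/749)) = -18428/(13152 - 33531367/7218862) = -18428/94908941657/7218862 = -18428*7218862/94908941657 = -7825246408/5582878921 ≈ -1.4017)
E + S = -1/83334 - 7825246408/5582878921 = -652114667043193/465243632002614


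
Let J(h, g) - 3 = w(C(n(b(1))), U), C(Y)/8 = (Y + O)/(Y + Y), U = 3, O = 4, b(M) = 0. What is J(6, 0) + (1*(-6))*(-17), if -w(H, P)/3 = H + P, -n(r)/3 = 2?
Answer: 92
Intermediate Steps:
n(r) = -6 (n(r) = -3*2 = -6)
C(Y) = 4*(4 + Y)/Y (C(Y) = 8*((Y + 4)/(Y + Y)) = 8*((4 + Y)/((2*Y))) = 8*((4 + Y)*(1/(2*Y))) = 8*((4 + Y)/(2*Y)) = 4*(4 + Y)/Y)
w(H, P) = -3*H - 3*P (w(H, P) = -3*(H + P) = -3*H - 3*P)
J(h, g) = -10 (J(h, g) = 3 + (-3*(4 + 16/(-6)) - 3*3) = 3 + (-3*(4 + 16*(-1/6)) - 9) = 3 + (-3*(4 - 8/3) - 9) = 3 + (-3*4/3 - 9) = 3 + (-4 - 9) = 3 - 13 = -10)
J(6, 0) + (1*(-6))*(-17) = -10 + (1*(-6))*(-17) = -10 - 6*(-17) = -10 + 102 = 92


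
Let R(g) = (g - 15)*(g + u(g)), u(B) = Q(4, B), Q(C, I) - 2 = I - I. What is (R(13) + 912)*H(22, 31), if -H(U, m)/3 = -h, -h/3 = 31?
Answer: -246078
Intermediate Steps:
h = -93 (h = -3*31 = -93)
Q(C, I) = 2 (Q(C, I) = 2 + (I - I) = 2 + 0 = 2)
u(B) = 2
H(U, m) = -279 (H(U, m) = -(-3)*(-93) = -3*93 = -279)
R(g) = (-15 + g)*(2 + g) (R(g) = (g - 15)*(g + 2) = (-15 + g)*(2 + g))
(R(13) + 912)*H(22, 31) = ((-30 + 13² - 13*13) + 912)*(-279) = ((-30 + 169 - 169) + 912)*(-279) = (-30 + 912)*(-279) = 882*(-279) = -246078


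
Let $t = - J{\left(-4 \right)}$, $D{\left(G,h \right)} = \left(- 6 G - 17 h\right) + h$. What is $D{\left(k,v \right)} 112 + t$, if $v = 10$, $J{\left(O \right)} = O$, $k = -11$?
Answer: $-10524$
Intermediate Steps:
$D{\left(G,h \right)} = - 16 h - 6 G$ ($D{\left(G,h \right)} = \left(- 17 h - 6 G\right) + h = - 16 h - 6 G$)
$t = 4$ ($t = \left(-1\right) \left(-4\right) = 4$)
$D{\left(k,v \right)} 112 + t = \left(\left(-16\right) 10 - -66\right) 112 + 4 = \left(-160 + 66\right) 112 + 4 = \left(-94\right) 112 + 4 = -10528 + 4 = -10524$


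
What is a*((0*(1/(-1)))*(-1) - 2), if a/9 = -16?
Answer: 288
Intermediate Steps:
a = -144 (a = 9*(-16) = -144)
a*((0*(1/(-1)))*(-1) - 2) = -144*((0*(1/(-1)))*(-1) - 2) = -144*((0*(1*(-1)))*(-1) - 2) = -144*((0*(-1))*(-1) - 2) = -144*(0*(-1) - 2) = -144*(0 - 2) = -144*(-2) = 288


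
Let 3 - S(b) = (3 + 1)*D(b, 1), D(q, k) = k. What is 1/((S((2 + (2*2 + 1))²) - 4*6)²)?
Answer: 1/625 ≈ 0.0016000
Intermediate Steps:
S(b) = -1 (S(b) = 3 - (3 + 1) = 3 - 4 = -1)
1/((S((2 + (2*2 + 1))²) - 4*6)²) = 1/((-1 - 4*6)²) = 1/((-1 - 24)²) = 1/((-25)²) = 1/625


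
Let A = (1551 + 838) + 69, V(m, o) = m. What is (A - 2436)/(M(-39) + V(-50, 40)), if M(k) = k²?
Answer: 22/1471 ≈ 0.014956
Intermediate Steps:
A = 2458 (A = 2389 + 69 = 2458)
(A - 2436)/(M(-39) + V(-50, 40)) = (2458 - 2436)/((-39)² - 50) = 22/(1521 - 50) = 22/1471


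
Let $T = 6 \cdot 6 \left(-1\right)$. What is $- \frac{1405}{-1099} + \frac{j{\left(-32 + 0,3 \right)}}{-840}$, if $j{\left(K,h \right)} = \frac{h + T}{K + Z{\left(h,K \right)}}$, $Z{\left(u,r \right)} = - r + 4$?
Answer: $\frac{32361}{25120} \approx 1.2883$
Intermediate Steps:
$Z{\left(u,r \right)} = 4 - r$
$T = -36$ ($T = 36 \left(-1\right) = -36$)
$j{\left(K,h \right)} = -9 + \frac{h}{4}$ ($j{\left(K,h \right)} = \frac{h - 36}{K - \left(-4 + K\right)} = \frac{-36 + h}{4} = \left(-36 + h\right) \frac{1}{4} = -9 + \frac{h}{4}$)
$- \frac{1405}{-1099} + \frac{j{\left(-32 + 0,3 \right)}}{-840} = - \frac{1405}{-1099} + \frac{-9 + \frac{1}{4} \cdot 3}{-840} = \left(-1405\right) \left(- \frac{1}{1099}\right) + \left(-9 + \frac{3}{4}\right) \left(- \frac{1}{840}\right) = \frac{1405}{1099} - - \frac{11}{1120} = \frac{1405}{1099} + \frac{11}{1120} = \frac{32361}{25120}$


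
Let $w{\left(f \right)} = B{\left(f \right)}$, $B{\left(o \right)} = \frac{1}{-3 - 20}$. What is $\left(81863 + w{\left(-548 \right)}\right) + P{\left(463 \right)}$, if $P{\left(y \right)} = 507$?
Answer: $\frac{1894509}{23} \approx 82370.0$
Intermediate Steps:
$B{\left(o \right)} = - \frac{1}{23}$ ($B{\left(o \right)} = \frac{1}{-23} = - \frac{1}{23}$)
$w{\left(f \right)} = - \frac{1}{23}$
$\left(81863 + w{\left(-548 \right)}\right) + P{\left(463 \right)} = \left(81863 - \frac{1}{23}\right) + 507 = \frac{1882848}{23} + 507 = \frac{1894509}{23}$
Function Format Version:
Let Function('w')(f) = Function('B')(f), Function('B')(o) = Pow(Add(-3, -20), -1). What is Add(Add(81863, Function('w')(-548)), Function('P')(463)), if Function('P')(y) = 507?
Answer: Rational(1894509, 23) ≈ 82370.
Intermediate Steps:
Function('B')(o) = Rational(-1, 23) (Function('B')(o) = Pow(-23, -1) = Rational(-1, 23))
Function('w')(f) = Rational(-1, 23)
Add(Add(81863, Function('w')(-548)), Function('P')(463)) = Add(Add(81863, Rational(-1, 23)), 507) = Add(Rational(1882848, 23), 507) = Rational(1894509, 23)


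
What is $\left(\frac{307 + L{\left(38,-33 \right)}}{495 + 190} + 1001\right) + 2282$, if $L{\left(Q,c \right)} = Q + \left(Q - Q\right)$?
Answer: $\frac{449840}{137} \approx 3283.5$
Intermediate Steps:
$L{\left(Q,c \right)} = Q$ ($L{\left(Q,c \right)} = Q + 0 = Q$)
$\left(\frac{307 + L{\left(38,-33 \right)}}{495 + 190} + 1001\right) + 2282 = \left(\frac{307 + 38}{495 + 190} + 1001\right) + 2282 = \left(\frac{345}{685} + 1001\right) + 2282 = \left(345 \cdot \frac{1}{685} + 1001\right) + 2282 = \left(\frac{69}{137} + 1001\right) + 2282 = \frac{137206}{137} + 2282 = \frac{449840}{137}$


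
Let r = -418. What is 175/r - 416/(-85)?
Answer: 159013/35530 ≈ 4.4755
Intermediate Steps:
175/r - 416/(-85) = 175/(-418) - 416/(-85) = 175*(-1/418) - 416*(-1/85) = -175/418 + 416/85 = 159013/35530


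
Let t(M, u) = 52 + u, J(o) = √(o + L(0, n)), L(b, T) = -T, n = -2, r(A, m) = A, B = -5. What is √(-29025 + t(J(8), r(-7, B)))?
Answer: 6*I*√805 ≈ 170.24*I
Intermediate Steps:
J(o) = √(2 + o) (J(o) = √(o - 1*(-2)) = √(o + 2) = √(2 + o))
√(-29025 + t(J(8), r(-7, B))) = √(-29025 + (52 - 7)) = √(-29025 + 45) = √(-28980) = 6*I*√805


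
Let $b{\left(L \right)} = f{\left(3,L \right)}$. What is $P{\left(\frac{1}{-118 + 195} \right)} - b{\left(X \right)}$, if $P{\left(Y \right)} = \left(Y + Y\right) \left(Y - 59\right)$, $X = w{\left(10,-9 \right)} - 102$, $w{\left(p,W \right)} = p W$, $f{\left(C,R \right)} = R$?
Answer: $\frac{1129284}{5929} \approx 190.47$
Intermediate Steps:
$w{\left(p,W \right)} = W p$
$X = -192$ ($X = \left(-9\right) 10 - 102 = -90 - 102 = -192$)
$b{\left(L \right)} = L$
$P{\left(Y \right)} = 2 Y \left(-59 + Y\right)$
$P{\left(\frac{1}{-118 + 195} \right)} - b{\left(X \right)} = \frac{2 \left(-59 + \frac{1}{-118 + 195}\right)}{-118 + 195} - -192 = \frac{2 \left(-59 + \frac{1}{77}\right)}{77} + 192 = 2 \cdot \frac{1}{77} \left(-59 + \frac{1}{77}\right) + 192 = 2 \cdot \frac{1}{77} \left(- \frac{4542}{77}\right) + 192 = - \frac{9084}{5929} + 192 = \frac{1129284}{5929}$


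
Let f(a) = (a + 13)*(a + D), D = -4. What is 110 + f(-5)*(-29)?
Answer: 2198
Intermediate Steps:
f(a) = (-4 + a)*(13 + a) (f(a) = (a + 13)*(a - 4) = (13 + a)*(-4 + a) = (-4 + a)*(13 + a))
110 + f(-5)*(-29) = 110 + (-52 + (-5)**2 + 9*(-5))*(-29) = 110 + (-52 + 25 - 45)*(-29) = 110 - 72*(-29) = 110 + 2088 = 2198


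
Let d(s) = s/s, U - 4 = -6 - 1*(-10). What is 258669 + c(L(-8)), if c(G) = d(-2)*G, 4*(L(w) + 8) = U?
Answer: 258663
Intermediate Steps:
U = 8 (U = 4 + (-6 - 1*(-10)) = 4 + (-6 + 10) = 4 + 4 = 8)
d(s) = 1
L(w) = -6 (L(w) = -8 + (¼)*8 = -8 + 2 = -6)
c(G) = G (c(G) = 1*G = G)
258669 + c(L(-8)) = 258669 - 6 = 258663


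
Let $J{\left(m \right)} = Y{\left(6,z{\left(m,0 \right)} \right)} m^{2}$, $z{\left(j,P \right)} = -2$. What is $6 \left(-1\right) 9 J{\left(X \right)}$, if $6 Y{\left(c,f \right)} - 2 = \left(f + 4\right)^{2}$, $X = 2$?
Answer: $-216$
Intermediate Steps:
$Y{\left(c,f \right)} = \frac{1}{3} + \frac{\left(4 + f\right)^{2}}{6}$ ($Y{\left(c,f \right)} = \frac{1}{3} + \frac{\left(f + 4\right)^{2}}{6} = \frac{1}{3} + \frac{\left(4 + f\right)^{2}}{6}$)
$J{\left(m \right)} = m^{2}$ ($J{\left(m \right)} = \left(\frac{1}{3} + \frac{\left(4 - 2\right)^{2}}{6}\right) m^{2} = \left(\frac{1}{3} + \frac{2^{2}}{6}\right) m^{2} = \left(\frac{1}{3} + \frac{1}{6} \cdot 4\right) m^{2} = \left(\frac{1}{3} + \frac{2}{3}\right) m^{2} = 1 m^{2} = m^{2}$)
$6 \left(-1\right) 9 J{\left(X \right)} = 6 \left(-1\right) 9 \cdot 2^{2} = \left(-6\right) 9 \cdot 4 = \left(-54\right) 4 = -216$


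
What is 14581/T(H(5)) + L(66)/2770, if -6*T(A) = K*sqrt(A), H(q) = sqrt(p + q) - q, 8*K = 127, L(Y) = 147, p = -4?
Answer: 147/2770 + 349944*I/127 ≈ 0.053069 + 2755.5*I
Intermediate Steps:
K = 127/8 (K = (1/8)*127 = 127/8 ≈ 15.875)
H(q) = sqrt(-4 + q) - q
T(A) = -127*sqrt(A)/48
14581/T(H(5)) + L(66)/2770 = 14581/((-127*sqrt(sqrt(-4 + 5) - 1*5)/48)) + 147/2770 = 14581/((-127*sqrt(sqrt(1) - 5)/48)) + 147*(1/2770) = 14581/((-127*sqrt(1 - 5)/48)) + 147/2770 = 14581/((-127*I/24)) + 147/2770 = 14581*(24*I/127) + 147/2770 = 349944*I/127 + 147/2770 = 147/2770 + 349944*I/127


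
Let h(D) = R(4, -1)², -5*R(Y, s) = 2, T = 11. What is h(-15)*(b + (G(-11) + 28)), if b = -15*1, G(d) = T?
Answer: 96/25 ≈ 3.8400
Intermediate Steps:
G(d) = 11
b = -15
R(Y, s) = -⅖ (R(Y, s) = -⅕*2 = -⅖)
h(D) = 4/25 (h(D) = (-⅖)² = 4/25)
h(-15)*(b + (G(-11) + 28)) = 4*(-15 + (11 + 28))/25 = 4*(-15 + 39)/25 = (4/25)*24 = 96/25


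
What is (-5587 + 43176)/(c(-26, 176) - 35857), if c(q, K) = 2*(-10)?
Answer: -37589/35877 ≈ -1.0477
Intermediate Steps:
c(q, K) = -20
(-5587 + 43176)/(c(-26, 176) - 35857) = (-5587 + 43176)/(-20 - 35857) = 37589/(-35877) = 37589*(-1/35877) = -37589/35877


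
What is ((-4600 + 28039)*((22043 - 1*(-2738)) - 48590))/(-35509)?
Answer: 558059151/35509 ≈ 15716.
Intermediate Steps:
((-4600 + 28039)*((22043 - 1*(-2738)) - 48590))/(-35509) = (23439*((22043 + 2738) - 48590))*(-1/35509) = (23439*(24781 - 48590))*(-1/35509) = (23439*(-23809))*(-1/35509) = -558059151*(-1/35509) = 558059151/35509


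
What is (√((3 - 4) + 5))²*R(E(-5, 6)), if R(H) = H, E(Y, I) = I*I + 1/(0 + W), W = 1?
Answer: 148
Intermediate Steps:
E(Y, I) = 1 + I² (E(Y, I) = I*I + 1/(0 + 1) = I² + 1/1 = I² + 1 = 1 + I²)
(√((3 - 4) + 5))²*R(E(-5, 6)) = (√((3 - 4) + 5))²*(1 + 6²) = (√(-1 + 5))²*(1 + 36) = (√4)²*37 = 2²*37 = 4*37 = 148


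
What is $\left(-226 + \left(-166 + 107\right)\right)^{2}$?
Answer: $81225$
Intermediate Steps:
$\left(-226 + \left(-166 + 107\right)\right)^{2} = \left(-226 - 59\right)^{2} = \left(-285\right)^{2} = 81225$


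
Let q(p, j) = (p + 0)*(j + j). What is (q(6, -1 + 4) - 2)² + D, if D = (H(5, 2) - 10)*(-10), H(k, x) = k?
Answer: 1206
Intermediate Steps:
q(p, j) = 2*j*p (q(p, j) = p*(2*j) = 2*j*p)
D = 50 (D = (5 - 10)*(-10) = -5*(-10) = 50)
(q(6, -1 + 4) - 2)² + D = (2*(-1 + 4)*6 - 2)² + 50 = (2*3*6 - 2)² + 50 = (36 - 2)² + 50 = 34² + 50 = 1156 + 50 = 1206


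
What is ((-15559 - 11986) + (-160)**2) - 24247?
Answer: -26192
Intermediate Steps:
((-15559 - 11986) + (-160)**2) - 24247 = (-27545 + 25600) - 24247 = -1945 - 24247 = -26192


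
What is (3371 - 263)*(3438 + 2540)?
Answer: 18579624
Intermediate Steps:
(3371 - 263)*(3438 + 2540) = 3108*5978 = 18579624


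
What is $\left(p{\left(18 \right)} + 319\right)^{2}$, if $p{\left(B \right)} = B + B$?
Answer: $126025$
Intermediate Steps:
$p{\left(B \right)} = 2 B$
$\left(p{\left(18 \right)} + 319\right)^{2} = \left(2 \cdot 18 + 319\right)^{2} = \left(36 + 319\right)^{2} = 355^{2} = 126025$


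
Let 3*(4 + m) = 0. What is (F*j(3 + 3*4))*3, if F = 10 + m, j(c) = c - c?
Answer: 0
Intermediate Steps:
m = -4 (m = -4 + (⅓)*0 = -4 + 0 = -4)
j(c) = 0
F = 6 (F = 10 - 4 = 6)
(F*j(3 + 3*4))*3 = (6*0)*3 = 0*3 = 0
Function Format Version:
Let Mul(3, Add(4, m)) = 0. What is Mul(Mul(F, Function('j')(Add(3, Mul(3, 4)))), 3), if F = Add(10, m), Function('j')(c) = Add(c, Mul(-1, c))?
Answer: 0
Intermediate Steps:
m = -4 (m = Add(-4, Mul(Rational(1, 3), 0)) = Add(-4, 0) = -4)
Function('j')(c) = 0
F = 6 (F = Add(10, -4) = 6)
Mul(Mul(F, Function('j')(Add(3, Mul(3, 4)))), 3) = Mul(Mul(6, 0), 3) = Mul(0, 3) = 0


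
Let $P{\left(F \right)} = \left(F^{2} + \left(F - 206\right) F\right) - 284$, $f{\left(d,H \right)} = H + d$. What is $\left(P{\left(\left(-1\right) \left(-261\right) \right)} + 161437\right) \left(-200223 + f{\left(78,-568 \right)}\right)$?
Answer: $-48899507477$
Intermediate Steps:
$P{\left(F \right)} = -284 + F^{2} + F \left(-206 + F\right)$ ($P{\left(F \right)} = \left(F^{2} + \left(-206 + F\right) F\right) - 284 = \left(F^{2} + F \left(-206 + F\right)\right) - 284 = -284 + F^{2} + F \left(-206 + F\right)$)
$\left(P{\left(\left(-1\right) \left(-261\right) \right)} + 161437\right) \left(-200223 + f{\left(78,-568 \right)}\right) = \left(\left(-284 - 206 \left(\left(-1\right) \left(-261\right)\right) + 2 \left(\left(-1\right) \left(-261\right)\right)^{2}\right) + 161437\right) \left(-200223 + \left(-568 + 78\right)\right) = \left(\left(-284 - 53766 + 2 \cdot 261^{2}\right) + 161437\right) \left(-200223 - 490\right) = \left(\left(-284 - 53766 + 2 \cdot 68121\right) + 161437\right) \left(-200713\right) = \left(\left(-284 - 53766 + 136242\right) + 161437\right) \left(-200713\right) = \left(82192 + 161437\right) \left(-200713\right) = 243629 \left(-200713\right) = -48899507477$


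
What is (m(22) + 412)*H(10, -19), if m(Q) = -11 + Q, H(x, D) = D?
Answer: -8037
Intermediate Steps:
(m(22) + 412)*H(10, -19) = ((-11 + 22) + 412)*(-19) = (11 + 412)*(-19) = 423*(-19) = -8037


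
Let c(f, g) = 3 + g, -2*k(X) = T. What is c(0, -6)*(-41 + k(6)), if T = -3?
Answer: 237/2 ≈ 118.50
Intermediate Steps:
k(X) = 3/2 (k(X) = -½*(-3) = 3/2)
c(0, -6)*(-41 + k(6)) = (3 - 6)*(-41 + 3/2) = -3*(-79/2) = 237/2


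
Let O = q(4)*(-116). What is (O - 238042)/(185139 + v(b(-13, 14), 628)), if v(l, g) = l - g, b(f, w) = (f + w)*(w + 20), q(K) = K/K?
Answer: -26462/20505 ≈ -1.2905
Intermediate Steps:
q(K) = 1
b(f, w) = (20 + w)*(f + w) (b(f, w) = (f + w)*(20 + w) = (20 + w)*(f + w))
O = -116 (O = 1*(-116) = -116)
(O - 238042)/(185139 + v(b(-13, 14), 628)) = (-116 - 238042)/(185139 + ((14² + 20*(-13) + 20*14 - 13*14) - 1*628)) = -238158/(185139 + ((196 - 260 + 280 - 182) - 628)) = -238158/(185139 + (34 - 628)) = -238158/(185139 - 594) = -238158/184545 = -238158*1/184545 = -26462/20505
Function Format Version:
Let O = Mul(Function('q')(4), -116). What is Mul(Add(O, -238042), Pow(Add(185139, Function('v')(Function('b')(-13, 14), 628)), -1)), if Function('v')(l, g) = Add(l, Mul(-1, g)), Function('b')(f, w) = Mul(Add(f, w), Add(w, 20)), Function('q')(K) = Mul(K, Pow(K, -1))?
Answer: Rational(-26462, 20505) ≈ -1.2905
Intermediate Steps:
Function('q')(K) = 1
Function('b')(f, w) = Mul(Add(20, w), Add(f, w)) (Function('b')(f, w) = Mul(Add(f, w), Add(20, w)) = Mul(Add(20, w), Add(f, w)))
O = -116 (O = Mul(1, -116) = -116)
Mul(Add(O, -238042), Pow(Add(185139, Function('v')(Function('b')(-13, 14), 628)), -1)) = Mul(Add(-116, -238042), Pow(Add(185139, Add(Add(Pow(14, 2), Mul(20, -13), Mul(20, 14), Mul(-13, 14)), Mul(-1, 628))), -1)) = Mul(-238158, Pow(Add(185139, Add(Add(196, -260, 280, -182), -628)), -1)) = Mul(-238158, Pow(Add(185139, Add(34, -628)), -1)) = Mul(-238158, Pow(Add(185139, -594), -1)) = Mul(-238158, Pow(184545, -1)) = Mul(-238158, Rational(1, 184545)) = Rational(-26462, 20505)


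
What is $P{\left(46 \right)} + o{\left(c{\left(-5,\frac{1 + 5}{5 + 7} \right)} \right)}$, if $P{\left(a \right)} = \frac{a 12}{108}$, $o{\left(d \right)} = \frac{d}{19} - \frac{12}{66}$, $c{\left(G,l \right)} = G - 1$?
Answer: $\frac{8678}{1881} \approx 4.6135$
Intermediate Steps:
$c{\left(G,l \right)} = -1 + G$ ($c{\left(G,l \right)} = G - 1 = -1 + G$)
$o{\left(d \right)} = - \frac{2}{11} + \frac{d}{19}$ ($o{\left(d \right)} = d \frac{1}{19} - \frac{2}{11} = \frac{d}{19} - \frac{2}{11} = - \frac{2}{11} + \frac{d}{19}$)
$P{\left(a \right)} = \frac{a}{9}$ ($P{\left(a \right)} = 12 a \frac{1}{108} = \frac{a}{9}$)
$P{\left(46 \right)} + o{\left(c{\left(-5,\frac{1 + 5}{5 + 7} \right)} \right)} = \frac{1}{9} \cdot 46 + \left(- \frac{2}{11} + \frac{-1 - 5}{19}\right) = \frac{46}{9} + \left(- \frac{2}{11} + \frac{1}{19} \left(-6\right)\right) = \frac{46}{9} - \frac{104}{209} = \frac{8678}{1881}$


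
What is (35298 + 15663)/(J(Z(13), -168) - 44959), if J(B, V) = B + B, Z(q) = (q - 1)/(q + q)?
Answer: -662493/584455 ≈ -1.1335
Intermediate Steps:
Z(q) = (-1 + q)/(2*q) (Z(q) = (-1 + q)/((2*q)) = (-1 + q)*(1/(2*q)) = (-1 + q)/(2*q))
J(B, V) = 2*B
(35298 + 15663)/(J(Z(13), -168) - 44959) = (35298 + 15663)/(2*((½)*(-1 + 13)/13) - 44959) = 50961/(2*((½)*(1/13)*12) - 44959) = 50961/(2*(6/13) - 44959) = 50961/(12/13 - 44959) = 50961/(-584455/13) = 50961*(-13/584455) = -662493/584455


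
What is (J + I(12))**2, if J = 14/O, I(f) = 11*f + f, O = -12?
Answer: 734449/36 ≈ 20401.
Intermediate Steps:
I(f) = 12*f
J = -7/6 (J = 14/(-12) = 14*(-1/12) = -7/6 ≈ -1.1667)
(J + I(12))**2 = (-7/6 + 12*12)**2 = (-7/6 + 144)**2 = (857/6)**2 = 734449/36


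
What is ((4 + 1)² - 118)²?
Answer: 8649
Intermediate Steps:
((4 + 1)² - 118)² = (5² - 118)² = (25 - 118)² = (-93)² = 8649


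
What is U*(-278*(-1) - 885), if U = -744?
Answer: 451608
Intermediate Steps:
U*(-278*(-1) - 885) = -744*(-278*(-1) - 885) = -744*(278 - 885) = -744*(-607) = 451608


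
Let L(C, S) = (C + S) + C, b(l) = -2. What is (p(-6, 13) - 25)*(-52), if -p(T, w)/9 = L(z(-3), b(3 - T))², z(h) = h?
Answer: 31252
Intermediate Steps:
L(C, S) = S + 2*C
p(T, w) = -576 (p(T, w) = -9*(-2 + 2*(-3))² = -9*(-2 - 6)² = -9*(-8)² = -9*64 = -576)
(p(-6, 13) - 25)*(-52) = (-576 - 25)*(-52) = -601*(-52) = 31252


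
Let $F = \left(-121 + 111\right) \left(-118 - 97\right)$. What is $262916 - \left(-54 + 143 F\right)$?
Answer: $-44480$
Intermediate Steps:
$F = 2150$ ($F = \left(-10\right) \left(-215\right) = 2150$)
$262916 - \left(-54 + 143 F\right) = 262916 + \left(\left(7 \cdot 9 - 9\right) - 307450\right) = 262916 + \left(\left(63 - 9\right) - 307450\right) = 262916 + \left(54 - 307450\right) = 262916 - 307396 = -44480$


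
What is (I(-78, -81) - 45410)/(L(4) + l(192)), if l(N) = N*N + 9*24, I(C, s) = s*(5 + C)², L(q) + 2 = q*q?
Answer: -477059/37094 ≈ -12.861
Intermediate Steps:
L(q) = -2 + q² (L(q) = -2 + q*q = -2 + q²)
l(N) = 216 + N² (l(N) = N² + 216 = 216 + N²)
(I(-78, -81) - 45410)/(L(4) + l(192)) = (-81*(5 - 78)² - 45410)/((-2 + 4²) + (216 + 192²)) = (-81*(-73)² - 45410)/((-2 + 16) + (216 + 36864)) = (-81*5329 - 45410)/(14 + 37080) = (-431649 - 45410)/37094 = -477059*1/37094 = -477059/37094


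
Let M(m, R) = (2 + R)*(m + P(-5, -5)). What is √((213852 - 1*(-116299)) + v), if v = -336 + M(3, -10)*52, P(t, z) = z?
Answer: √330647 ≈ 575.02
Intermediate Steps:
M(m, R) = (-5 + m)*(2 + R) (M(m, R) = (2 + R)*(m - 5) = (2 + R)*(-5 + m) = (-5 + m)*(2 + R))
v = 496 (v = -336 + (-10 - 5*(-10) + 2*3 - 10*3)*52 = -336 + (-10 + 50 + 6 - 30)*52 = -336 + 16*52 = -336 + 832 = 496)
√((213852 - 1*(-116299)) + v) = √((213852 - 1*(-116299)) + 496) = √((213852 + 116299) + 496) = √(330151 + 496) = √330647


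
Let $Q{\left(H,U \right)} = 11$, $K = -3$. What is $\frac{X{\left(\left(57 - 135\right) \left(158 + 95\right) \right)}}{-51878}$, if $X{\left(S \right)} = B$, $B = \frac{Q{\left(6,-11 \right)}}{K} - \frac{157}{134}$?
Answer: $\frac{1945}{20854956} \approx 9.3263 \cdot 10^{-5}$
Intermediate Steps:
$B = - \frac{1945}{402}$ ($B = \frac{11}{-3} - \frac{157}{134} = 11 \left(- \frac{1}{3}\right) - \frac{157}{134} = - \frac{11}{3} - \frac{157}{134} = - \frac{1945}{402} \approx -4.8383$)
$X{\left(S \right)} = - \frac{1945}{402}$
$\frac{X{\left(\left(57 - 135\right) \left(158 + 95\right) \right)}}{-51878} = - \frac{1945}{402 \left(-51878\right)} = \left(- \frac{1945}{402}\right) \left(- \frac{1}{51878}\right) = \frac{1945}{20854956}$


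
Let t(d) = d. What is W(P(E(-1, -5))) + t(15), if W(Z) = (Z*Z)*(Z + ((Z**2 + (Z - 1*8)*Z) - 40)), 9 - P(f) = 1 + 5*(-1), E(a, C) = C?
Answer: 34998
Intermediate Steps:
P(f) = 13 (P(f) = 9 - (1 + 5*(-1)) = 9 - (1 - 5) = 9 - 1*(-4) = 9 + 4 = 13)
W(Z) = Z**2*(-40 + Z + Z**2 + Z*(-8 + Z)) (W(Z) = Z**2*(Z + ((Z**2 + (Z - 8)*Z) - 40)) = Z**2*(Z + ((Z**2 + (-8 + Z)*Z) - 40)) = Z**2*(Z + ((Z**2 + Z*(-8 + Z)) - 40)) = Z**2*(Z + (-40 + Z**2 + Z*(-8 + Z))) = Z**2*(-40 + Z + Z**2 + Z*(-8 + Z)))
W(P(E(-1, -5))) + t(15) = 13**2*(-40 - 7*13 + 2*13**2) + 15 = 169*(-40 - 91 + 2*169) + 15 = 169*(-40 - 91 + 338) + 15 = 169*207 + 15 = 34983 + 15 = 34998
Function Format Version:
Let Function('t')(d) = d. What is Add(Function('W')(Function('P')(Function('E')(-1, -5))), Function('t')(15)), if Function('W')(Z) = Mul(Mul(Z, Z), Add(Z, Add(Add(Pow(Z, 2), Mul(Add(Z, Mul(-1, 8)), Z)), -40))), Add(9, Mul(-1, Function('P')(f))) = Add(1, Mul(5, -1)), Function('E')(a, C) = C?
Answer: 34998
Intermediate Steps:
Function('P')(f) = 13 (Function('P')(f) = Add(9, Mul(-1, Add(1, Mul(5, -1)))) = Add(9, Mul(-1, Add(1, -5))) = Add(9, Mul(-1, -4)) = Add(9, 4) = 13)
Function('W')(Z) = Mul(Pow(Z, 2), Add(-40, Z, Pow(Z, 2), Mul(Z, Add(-8, Z)))) (Function('W')(Z) = Mul(Pow(Z, 2), Add(Z, Add(Add(Pow(Z, 2), Mul(Add(Z, -8), Z)), -40))) = Mul(Pow(Z, 2), Add(Z, Add(Add(Pow(Z, 2), Mul(Add(-8, Z), Z)), -40))) = Mul(Pow(Z, 2), Add(Z, Add(Add(Pow(Z, 2), Mul(Z, Add(-8, Z))), -40))) = Mul(Pow(Z, 2), Add(Z, Add(-40, Pow(Z, 2), Mul(Z, Add(-8, Z))))) = Mul(Pow(Z, 2), Add(-40, Z, Pow(Z, 2), Mul(Z, Add(-8, Z)))))
Add(Function('W')(Function('P')(Function('E')(-1, -5))), Function('t')(15)) = Add(Mul(Pow(13, 2), Add(-40, Mul(-7, 13), Mul(2, Pow(13, 2)))), 15) = Add(Mul(169, Add(-40, -91, Mul(2, 169))), 15) = Add(Mul(169, Add(-40, -91, 338)), 15) = Add(Mul(169, 207), 15) = Add(34983, 15) = 34998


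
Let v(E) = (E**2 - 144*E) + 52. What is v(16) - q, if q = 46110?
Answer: -48106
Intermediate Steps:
v(E) = 52 + E**2 - 144*E
v(16) - q = (52 + 16**2 - 144*16) - 1*46110 = (52 + 256 - 2304) - 46110 = -1996 - 46110 = -48106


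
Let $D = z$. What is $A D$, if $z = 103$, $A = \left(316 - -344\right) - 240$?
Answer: $43260$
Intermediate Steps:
$A = 420$ ($A = \left(316 + 344\right) - 240 = 660 - 240 = 420$)
$D = 103$
$A D = 420 \cdot 103 = 43260$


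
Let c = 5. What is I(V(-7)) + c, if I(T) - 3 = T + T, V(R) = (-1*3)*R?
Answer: 50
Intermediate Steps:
V(R) = -3*R
I(T) = 3 + 2*T (I(T) = 3 + (T + T) = 3 + 2*T)
I(V(-7)) + c = (3 + 2*(-3*(-7))) + 5 = (3 + 2*21) + 5 = (3 + 42) + 5 = 45 + 5 = 50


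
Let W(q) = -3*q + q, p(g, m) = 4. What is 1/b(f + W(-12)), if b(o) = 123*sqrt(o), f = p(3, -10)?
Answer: sqrt(7)/1722 ≈ 0.0015364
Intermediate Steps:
f = 4
W(q) = -2*q
1/b(f + W(-12)) = 1/(123*sqrt(4 - 2*(-12))) = 1/(123*sqrt(4 + 24)) = 1/(123*sqrt(28)) = 1/(123*(2*sqrt(7))) = 1/(246*sqrt(7)) = sqrt(7)/1722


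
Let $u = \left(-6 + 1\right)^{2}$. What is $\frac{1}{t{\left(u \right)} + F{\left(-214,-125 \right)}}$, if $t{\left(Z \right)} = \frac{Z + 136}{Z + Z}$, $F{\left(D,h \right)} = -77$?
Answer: $- \frac{50}{3689} \approx -0.013554$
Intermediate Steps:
$u = 25$ ($u = \left(-5\right)^{2} = 25$)
$t{\left(Z \right)} = \frac{136 + Z}{2 Z}$
$\frac{1}{t{\left(u \right)} + F{\left(-214,-125 \right)}} = \frac{1}{\frac{136 + 25}{2 \cdot 25} - 77} = \frac{1}{\frac{1}{2} \cdot \frac{1}{25} \cdot 161 - 77} = \frac{1}{\frac{161}{50} - 77} = \frac{1}{- \frac{3689}{50}} = - \frac{50}{3689}$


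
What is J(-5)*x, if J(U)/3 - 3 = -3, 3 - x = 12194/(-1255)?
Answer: 0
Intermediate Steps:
x = 15959/1255 (x = 3 - 12194/(-1255) = 3 - 12194*(-1)/1255 = 3 - 1*(-12194/1255) = 3 + 12194/1255 = 15959/1255 ≈ 12.716)
J(U) = 0 (J(U) = 9 + 3*(-3) = 9 - 9 = 0)
J(-5)*x = 0*(15959/1255) = 0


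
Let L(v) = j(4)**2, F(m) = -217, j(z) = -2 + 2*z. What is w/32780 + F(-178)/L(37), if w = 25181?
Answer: -5207/990 ≈ -5.2596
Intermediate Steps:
L(v) = 36 (L(v) = (-2 + 2*4)**2 = (-2 + 8)**2 = 6**2 = 36)
w/32780 + F(-178)/L(37) = 25181/32780 - 217/36 = 25181*(1/32780) - 217*1/36 = 169/220 - 217/36 = -5207/990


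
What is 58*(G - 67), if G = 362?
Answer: 17110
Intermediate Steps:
58*(G - 67) = 58*(362 - 67) = 58*295 = 17110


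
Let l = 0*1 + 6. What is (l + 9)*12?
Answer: 180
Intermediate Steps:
l = 6 (l = 0 + 6 = 6)
(l + 9)*12 = (6 + 9)*12 = 15*12 = 180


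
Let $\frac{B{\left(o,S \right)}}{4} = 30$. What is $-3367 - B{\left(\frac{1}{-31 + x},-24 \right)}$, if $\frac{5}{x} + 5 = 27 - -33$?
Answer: $-3487$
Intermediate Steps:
$x = \frac{1}{11}$ ($x = \frac{5}{-5 + \left(27 - -33\right)} = \frac{5}{-5 + \left(27 + 33\right)} = \frac{5}{-5 + 60} = \frac{5}{55} = 5 \cdot \frac{1}{55} = \frac{1}{11} \approx 0.090909$)
$B{\left(o,S \right)} = 120$ ($B{\left(o,S \right)} = 4 \cdot 30 = 120$)
$-3367 - B{\left(\frac{1}{-31 + x},-24 \right)} = -3367 - 120 = -3487$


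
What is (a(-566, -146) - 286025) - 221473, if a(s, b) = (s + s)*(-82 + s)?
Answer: 226038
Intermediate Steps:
a(s, b) = 2*s*(-82 + s) (a(s, b) = (2*s)*(-82 + s) = 2*s*(-82 + s))
(a(-566, -146) - 286025) - 221473 = (2*(-566)*(-82 - 566) - 286025) - 221473 = (2*(-566)*(-648) - 286025) - 221473 = (733536 - 286025) - 221473 = 447511 - 221473 = 226038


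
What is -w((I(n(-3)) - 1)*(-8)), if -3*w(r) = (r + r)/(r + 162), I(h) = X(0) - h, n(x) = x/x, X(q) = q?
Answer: 16/267 ≈ 0.059925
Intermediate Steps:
n(x) = 1
I(h) = -h (I(h) = 0 - h = -h)
w(r) = -2*r/(3*(162 + r)) (w(r) = -(r + r)/(3*(r + 162)) = -2*r/(3*(162 + r)))
-w((I(n(-3)) - 1)*(-8)) = -(-2)*(-1*1 - 1)*(-8)/(486 + 3*((-1*1 - 1)*(-8))) = -(-2)*(-1 - 1)*(-8)/(486 + 3*((-1 - 1)*(-8))) = -(-2)*(-2*(-8))/(486 + 3*(-2*(-8))) = -(-2)*16/(486 + 3*16) = -(-2)*16/(486 + 48) = -(-2)*16/534 = -1*(-16/267) = 16/267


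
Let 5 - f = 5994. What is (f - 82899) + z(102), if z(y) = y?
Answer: -88786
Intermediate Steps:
f = -5989 (f = 5 - 1*5994 = 5 - 5994 = -5989)
(f - 82899) + z(102) = (-5989 - 82899) + 102 = -88888 + 102 = -88786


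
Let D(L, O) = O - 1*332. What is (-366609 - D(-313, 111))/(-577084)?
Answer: 91597/144271 ≈ 0.63490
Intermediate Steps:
D(L, O) = -332 + O (D(L, O) = O - 332 = -332 + O)
(-366609 - D(-313, 111))/(-577084) = (-366609 - (-332 + 111))/(-577084) = (-366609 - 1*(-221))*(-1/577084) = (-366609 + 221)*(-1/577084) = -366388*(-1/577084) = 91597/144271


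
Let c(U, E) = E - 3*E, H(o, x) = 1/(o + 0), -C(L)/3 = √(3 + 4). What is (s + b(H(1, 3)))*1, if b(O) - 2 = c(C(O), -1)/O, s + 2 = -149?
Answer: -147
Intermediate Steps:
s = -151 (s = -2 - 149 = -151)
C(L) = -3*√7 (C(L) = -3*√(3 + 4) = -3*√7)
H(o, x) = 1/o
c(U, E) = -2*E
b(O) = 2 + 2/O (b(O) = 2 + (-2*(-1))/O = 2 + 2/O)
(s + b(H(1, 3)))*1 = (-151 + (2 + 2/(1/1)))*1 = (-151 + (2 + 2/1))*1 = (-151 + (2 + 2*1))*1 = (-151 + (2 + 2))*1 = (-151 + 4)*1 = -147*1 = -147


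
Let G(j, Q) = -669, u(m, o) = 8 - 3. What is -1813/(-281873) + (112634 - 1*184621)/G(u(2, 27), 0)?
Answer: 20292404548/188573037 ≈ 107.61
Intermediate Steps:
u(m, o) = 5
-1813/(-281873) + (112634 - 1*184621)/G(u(2, 27), 0) = -1813/(-281873) + (112634 - 1*184621)/(-669) = -1813*(-1/281873) + (112634 - 184621)*(-1/669) = 1813/281873 - 71987*(-1/669) = 1813/281873 + 71987/669 = 20292404548/188573037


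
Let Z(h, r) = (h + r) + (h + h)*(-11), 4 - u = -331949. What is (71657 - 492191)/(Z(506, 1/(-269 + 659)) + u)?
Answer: -164008260/125317531 ≈ -1.3087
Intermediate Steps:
u = 331953 (u = 4 - 1*(-331949) = 4 + 331949 = 331953)
Z(h, r) = r - 21*h (Z(h, r) = (h + r) + (2*h)*(-11) = (h + r) - 22*h = r - 21*h)
(71657 - 492191)/(Z(506, 1/(-269 + 659)) + u) = (71657 - 492191)/((1/(-269 + 659) - 21*506) + 331953) = -420534/((1/390 - 10626) + 331953) = -420534/(-4144139/390 + 331953) = -420534/125317531/390 = -420534*390/125317531 = -164008260/125317531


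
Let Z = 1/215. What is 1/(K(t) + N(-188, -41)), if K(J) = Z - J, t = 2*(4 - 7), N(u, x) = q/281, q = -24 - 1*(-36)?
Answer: 60415/365351 ≈ 0.16536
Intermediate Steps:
Z = 1/215 ≈ 0.0046512
q = 12 (q = -24 + 36 = 12)
N(u, x) = 12/281
t = -6 (t = 2*(-3) = -6)
K(J) = 1/215 - J
1/(K(t) + N(-188, -41)) = 1/((1/215 - 1*(-6)) + 12/281) = 1/((1/215 + 6) + 12/281) = 1/(1291/215 + 12/281) = 1/(365351/60415) = 60415/365351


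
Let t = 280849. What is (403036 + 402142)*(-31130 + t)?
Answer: 201068244982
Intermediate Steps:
(403036 + 402142)*(-31130 + t) = (403036 + 402142)*(-31130 + 280849) = 805178*249719 = 201068244982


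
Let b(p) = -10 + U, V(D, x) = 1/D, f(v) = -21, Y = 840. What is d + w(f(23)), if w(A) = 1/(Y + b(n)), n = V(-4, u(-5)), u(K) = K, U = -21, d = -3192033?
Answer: -2582354696/809 ≈ -3.1920e+6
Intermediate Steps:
n = -¼ (n = 1/(-4) = -¼ ≈ -0.25000)
b(p) = -31 (b(p) = -10 - 21 = -31)
w(A) = 1/809 (w(A) = 1/(840 - 31) = 1/809)
d + w(f(23)) = -3192033 + 1/809 = -2582354696/809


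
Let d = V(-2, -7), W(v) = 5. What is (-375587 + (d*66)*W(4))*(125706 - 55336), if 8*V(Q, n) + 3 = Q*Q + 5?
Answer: -26412640615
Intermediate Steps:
V(Q, n) = ¼ + Q²/8 (V(Q, n) = -3/8 + (Q*Q + 5)/8 = -3/8 + (Q² + 5)/8 = -3/8 + (5 + Q²)/8 = -3/8 + (5/8 + Q²/8) = ¼ + Q²/8)
d = ¾ (d = ¼ + (⅛)*(-2)² = ¼ + (⅛)*4 = ¼ + ½ = ¾ ≈ 0.75000)
(-375587 + (d*66)*W(4))*(125706 - 55336) = (-375587 + ((¾)*66)*5)*(125706 - 55336) = (-375587 + (99/2)*5)*70370 = (-375587 + 495/2)*70370 = -750679/2*70370 = -26412640615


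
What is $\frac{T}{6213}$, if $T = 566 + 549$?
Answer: $\frac{1115}{6213} \approx 0.17946$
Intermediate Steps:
$T = 1115$
$\frac{T}{6213} = \frac{1115}{6213}$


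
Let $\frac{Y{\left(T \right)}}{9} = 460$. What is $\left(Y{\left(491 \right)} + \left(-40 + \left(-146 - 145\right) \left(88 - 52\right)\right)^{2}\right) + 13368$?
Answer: $110603764$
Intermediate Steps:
$Y{\left(T \right)} = 4140$ ($Y{\left(T \right)} = 9 \cdot 460 = 4140$)
$\left(Y{\left(491 \right)} + \left(-40 + \left(-146 - 145\right) \left(88 - 52\right)\right)^{2}\right) + 13368 = \left(4140 + \left(-40 + \left(-146 - 145\right) \left(88 - 52\right)\right)^{2}\right) + 13368 = \left(4140 + \left(-40 - 10476\right)^{2}\right) + 13368 = \left(4140 + \left(-10516\right)^{2}\right) + 13368 = \left(4140 + 110586256\right) + 13368 = 110590396 + 13368 = 110603764$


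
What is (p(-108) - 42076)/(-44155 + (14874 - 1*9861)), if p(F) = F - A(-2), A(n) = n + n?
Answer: 21090/19571 ≈ 1.0776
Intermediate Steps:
A(n) = 2*n
p(F) = 4 + F (p(F) = F - 2*(-2) = F - 1*(-4) = F + 4 = 4 + F)
(p(-108) - 42076)/(-44155 + (14874 - 1*9861)) = ((4 - 108) - 42076)/(-44155 + (14874 - 1*9861)) = (-104 - 42076)/(-44155 + (14874 - 9861)) = -42180/(-44155 + 5013) = -42180/(-39142) = -42180*(-1/39142) = 21090/19571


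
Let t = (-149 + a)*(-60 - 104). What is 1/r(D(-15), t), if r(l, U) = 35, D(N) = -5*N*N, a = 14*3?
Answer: 1/35 ≈ 0.028571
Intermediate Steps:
a = 42
D(N) = -5*N²
t = 17548 (t = (-149 + 42)*(-60 - 104) = -107*(-164) = 17548)
1/r(D(-15), t) = 1/35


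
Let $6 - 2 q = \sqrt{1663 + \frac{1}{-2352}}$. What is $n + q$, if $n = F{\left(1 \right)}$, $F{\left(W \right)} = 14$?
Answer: $17 - \frac{5 \sqrt{469365}}{168} \approx -3.3899$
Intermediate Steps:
$q = 3 - \frac{5 \sqrt{469365}}{168}$ ($q = 3 - \frac{\sqrt{1663 + \frac{1}{-2352}}}{2} = 3 - \frac{\sqrt{1663 - \frac{1}{2352}}}{2} = 3 - \frac{\sqrt{\frac{3911375}{2352}}}{2} = 3 - \frac{\frac{5}{84} \sqrt{469365}}{2} = 3 - \frac{5 \sqrt{469365}}{168} \approx -17.39$)
$n = 14$
$n + q = 14 + \left(3 - \frac{5 \sqrt{469365}}{168}\right) = 17 - \frac{5 \sqrt{469365}}{168}$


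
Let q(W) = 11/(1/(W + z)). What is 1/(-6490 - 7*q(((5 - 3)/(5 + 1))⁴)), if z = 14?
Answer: -81/613085 ≈ -0.00013212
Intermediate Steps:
q(W) = 154 + 11*W (q(W) = 11/(1/(W + 14)) = 11/(1/(14 + W)) = 11*(14 + W) = 154 + 11*W)
1/(-6490 - 7*q(((5 - 3)/(5 + 1))⁴)) = 1/(-6490 - 7*(154 + 11*((5 - 3)/(5 + 1))⁴)) = 1/(-6490 - 7*(154 + 11*(2/6)⁴)) = 1/(-6490 - 7*(154 + 11*(2*(⅙))⁴)) = 1/(-6490 - 7*(154 + 11*(⅓)⁴)) = 1/(-6490 - 7*(154 + 11*(1/81))) = 1/(-6490 - 7*(154 + 11/81)) = 1/(-6490 - 7*12485/81) = 1/(-6490 - 87395/81) = 1/(-613085/81) = -81/613085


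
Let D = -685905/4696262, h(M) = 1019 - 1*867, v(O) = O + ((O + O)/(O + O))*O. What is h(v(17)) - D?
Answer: 714517729/4696262 ≈ 152.15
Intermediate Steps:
v(O) = 2*O (v(O) = O + ((2*O)/((2*O)))*O = O + ((2*O)*(1/(2*O)))*O = O + 1*O = O + O = 2*O)
h(M) = 152 (h(M) = 1019 - 867 = 152)
D = -685905/4696262 (D = -685905*1/4696262 = -685905/4696262 ≈ -0.14605)
h(v(17)) - D = 152 - 1*(-685905/4696262) = 152 + 685905/4696262 = 714517729/4696262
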